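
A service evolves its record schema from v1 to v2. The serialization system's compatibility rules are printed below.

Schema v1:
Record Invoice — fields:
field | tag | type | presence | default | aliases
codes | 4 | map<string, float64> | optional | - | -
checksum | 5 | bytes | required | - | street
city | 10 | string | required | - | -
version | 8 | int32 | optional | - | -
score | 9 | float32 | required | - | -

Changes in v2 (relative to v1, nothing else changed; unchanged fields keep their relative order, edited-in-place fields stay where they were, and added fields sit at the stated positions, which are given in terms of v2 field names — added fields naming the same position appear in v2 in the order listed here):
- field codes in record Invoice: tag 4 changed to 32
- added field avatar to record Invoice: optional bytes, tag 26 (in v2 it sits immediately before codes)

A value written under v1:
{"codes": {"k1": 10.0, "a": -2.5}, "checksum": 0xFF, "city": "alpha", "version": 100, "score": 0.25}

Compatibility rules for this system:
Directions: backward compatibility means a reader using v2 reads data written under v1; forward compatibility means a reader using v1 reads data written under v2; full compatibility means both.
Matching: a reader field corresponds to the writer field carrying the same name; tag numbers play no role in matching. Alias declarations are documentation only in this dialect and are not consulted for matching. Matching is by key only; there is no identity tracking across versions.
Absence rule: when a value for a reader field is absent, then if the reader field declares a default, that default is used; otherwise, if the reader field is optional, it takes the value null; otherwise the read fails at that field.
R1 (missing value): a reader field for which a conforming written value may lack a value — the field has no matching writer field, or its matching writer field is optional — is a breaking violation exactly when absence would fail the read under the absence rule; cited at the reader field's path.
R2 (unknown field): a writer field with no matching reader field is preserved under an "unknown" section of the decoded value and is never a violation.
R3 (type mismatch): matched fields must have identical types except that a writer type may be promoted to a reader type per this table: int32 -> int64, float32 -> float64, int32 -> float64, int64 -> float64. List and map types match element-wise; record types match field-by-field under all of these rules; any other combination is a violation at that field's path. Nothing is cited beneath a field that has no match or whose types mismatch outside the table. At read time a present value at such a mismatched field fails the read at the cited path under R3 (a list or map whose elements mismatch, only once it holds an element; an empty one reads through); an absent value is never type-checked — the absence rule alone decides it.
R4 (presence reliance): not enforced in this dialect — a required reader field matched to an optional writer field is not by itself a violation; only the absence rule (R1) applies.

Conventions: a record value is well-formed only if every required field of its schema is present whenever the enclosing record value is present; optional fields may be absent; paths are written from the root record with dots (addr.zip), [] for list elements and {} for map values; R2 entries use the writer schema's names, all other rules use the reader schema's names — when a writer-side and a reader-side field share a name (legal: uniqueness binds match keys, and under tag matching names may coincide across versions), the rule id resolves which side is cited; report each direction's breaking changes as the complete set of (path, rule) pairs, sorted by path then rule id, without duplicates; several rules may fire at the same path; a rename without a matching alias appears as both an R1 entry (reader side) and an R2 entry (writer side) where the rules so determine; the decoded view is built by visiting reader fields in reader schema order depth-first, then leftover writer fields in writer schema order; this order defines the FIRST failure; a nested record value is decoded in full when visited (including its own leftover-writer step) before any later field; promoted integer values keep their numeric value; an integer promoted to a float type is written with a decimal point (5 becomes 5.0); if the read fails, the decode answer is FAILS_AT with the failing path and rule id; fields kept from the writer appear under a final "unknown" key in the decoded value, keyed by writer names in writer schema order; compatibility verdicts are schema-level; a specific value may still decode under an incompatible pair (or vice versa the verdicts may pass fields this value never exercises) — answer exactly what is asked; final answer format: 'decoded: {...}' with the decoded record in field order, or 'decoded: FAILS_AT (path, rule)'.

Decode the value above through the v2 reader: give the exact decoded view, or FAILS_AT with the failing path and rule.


decoded: {"avatar": null, "codes": {"k1": 10.0, "a": -2.5}, "checksum": 0xFF, "city": "alpha", "version": 100, "score": 0.25}

the writer's type comes first in each Invoice pair
decode (reader v2):
  avatar := null (missing; optional => null)
  codes := {"k1": 10.0, "a": -2.5}
  checksum := 0xFF
  city := "alpha"
  version := 100
  score := 0.25
  => decoded: {"avatar": null, "codes": {"k1": 10.0, "a": -2.5}, "checksum": 0xFF, "city": "alpha", "version": 100, "score": 0.25}
diffs on Invoice not affecting the asked answer:
  field codes in record Invoice: tag 4 changed to 32 -> fires no rule on Invoice under this dialect and leaves the result unchanged


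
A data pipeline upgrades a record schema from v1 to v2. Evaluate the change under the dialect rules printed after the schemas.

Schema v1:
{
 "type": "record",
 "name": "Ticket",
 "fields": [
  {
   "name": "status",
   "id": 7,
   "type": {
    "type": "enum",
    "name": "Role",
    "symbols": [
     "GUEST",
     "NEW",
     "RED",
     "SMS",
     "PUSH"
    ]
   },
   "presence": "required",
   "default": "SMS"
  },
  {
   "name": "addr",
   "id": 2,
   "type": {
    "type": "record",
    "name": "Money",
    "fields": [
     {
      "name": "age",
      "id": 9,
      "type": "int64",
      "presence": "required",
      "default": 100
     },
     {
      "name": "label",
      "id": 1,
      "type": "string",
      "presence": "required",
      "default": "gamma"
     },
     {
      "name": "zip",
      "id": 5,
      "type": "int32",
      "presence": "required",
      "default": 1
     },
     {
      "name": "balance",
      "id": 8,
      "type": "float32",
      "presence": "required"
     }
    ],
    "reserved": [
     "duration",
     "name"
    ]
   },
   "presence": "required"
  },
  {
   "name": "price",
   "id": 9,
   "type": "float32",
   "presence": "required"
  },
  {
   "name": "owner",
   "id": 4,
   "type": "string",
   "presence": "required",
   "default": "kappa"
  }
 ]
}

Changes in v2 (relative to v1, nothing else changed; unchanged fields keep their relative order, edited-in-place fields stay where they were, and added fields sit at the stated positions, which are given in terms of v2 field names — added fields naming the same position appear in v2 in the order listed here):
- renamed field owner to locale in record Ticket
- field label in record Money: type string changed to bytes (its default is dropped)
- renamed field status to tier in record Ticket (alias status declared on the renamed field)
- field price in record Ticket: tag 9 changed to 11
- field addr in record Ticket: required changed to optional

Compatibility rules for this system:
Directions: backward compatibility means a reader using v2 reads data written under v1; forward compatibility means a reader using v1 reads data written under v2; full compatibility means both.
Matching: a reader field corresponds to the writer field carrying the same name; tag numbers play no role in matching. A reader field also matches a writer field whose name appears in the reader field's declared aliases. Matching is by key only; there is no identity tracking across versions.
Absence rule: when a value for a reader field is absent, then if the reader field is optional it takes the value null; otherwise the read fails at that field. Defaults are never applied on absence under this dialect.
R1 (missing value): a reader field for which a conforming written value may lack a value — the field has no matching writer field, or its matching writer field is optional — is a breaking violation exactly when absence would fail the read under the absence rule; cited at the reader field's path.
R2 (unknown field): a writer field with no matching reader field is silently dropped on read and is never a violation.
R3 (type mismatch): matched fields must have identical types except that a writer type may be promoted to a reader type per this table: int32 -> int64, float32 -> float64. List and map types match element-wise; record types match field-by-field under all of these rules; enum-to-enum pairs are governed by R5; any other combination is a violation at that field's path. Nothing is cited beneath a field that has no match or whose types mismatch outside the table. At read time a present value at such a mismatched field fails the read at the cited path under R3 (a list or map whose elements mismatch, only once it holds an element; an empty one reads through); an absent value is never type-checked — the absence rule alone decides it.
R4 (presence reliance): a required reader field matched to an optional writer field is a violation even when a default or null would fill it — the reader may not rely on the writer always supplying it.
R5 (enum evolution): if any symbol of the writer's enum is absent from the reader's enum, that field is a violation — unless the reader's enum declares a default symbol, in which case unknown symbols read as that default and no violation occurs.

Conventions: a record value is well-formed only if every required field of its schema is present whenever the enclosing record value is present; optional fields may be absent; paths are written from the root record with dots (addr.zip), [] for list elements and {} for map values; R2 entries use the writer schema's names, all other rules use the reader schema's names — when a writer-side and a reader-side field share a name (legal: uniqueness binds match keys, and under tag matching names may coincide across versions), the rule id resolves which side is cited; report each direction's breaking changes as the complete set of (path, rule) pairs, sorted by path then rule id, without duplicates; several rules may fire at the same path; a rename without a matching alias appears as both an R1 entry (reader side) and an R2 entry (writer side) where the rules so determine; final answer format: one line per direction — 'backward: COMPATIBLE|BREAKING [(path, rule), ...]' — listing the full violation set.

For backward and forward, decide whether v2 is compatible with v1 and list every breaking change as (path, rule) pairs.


backward: BREAKING [(addr.label, R3), (locale, R1)]; forward: BREAKING [(addr, R1), (addr, R4), (addr.label, R3), (owner, R1), (status, R1)]

each type pair in Ticket: writer, then reader
backward on Ticket — v2 reading data written by v1:
  writer required, Role -> Role: reader tier maps from writer status
  writer required, Money -> Money: reader addr maps from writer addr
  writer required, float32 -> float32: reader price maps from writer price
  no writer field matches reader locale
  writer owner: unknown to reader
  writer required, int64 -> int64: reader addr.age maps from writer addr.age
  writer required, string -> bytes: reader addr.label maps from writer addr.label
  writer required, int32 -> int32: reader addr.zip maps from writer addr.zip
  writer required, float32 -> float32: reader addr.balance maps from writer addr.balance
  breaking: (addr.label, R3)
  breaking: (locale, R1)
  => backward verdict for Ticket: BREAKING, 2 violation(s)
forward on Ticket — v1 reading data written by v2:
  no writer field matches reader status
  writer optional, Money -> Money: reader addr maps from writer addr
  writer required, float32 -> float32: reader price maps from writer price
  no writer field matches reader owner
  writer tier: unknown to reader
  writer locale: unknown to reader
  writer required, int64 -> int64: reader addr.age maps from writer addr.age
  writer required, bytes -> string: reader addr.label maps from writer addr.label
  writer required, int32 -> int32: reader addr.zip maps from writer addr.zip
  writer required, float32 -> float32: reader addr.balance maps from writer addr.balance
  breaking: (addr, R1)
  breaking: (addr, R4)
  breaking: (addr.label, R3)
  breaking: (owner, R1)
  breaking: (status, R1)
  => forward verdict for Ticket: BREAKING, 5 violation(s)


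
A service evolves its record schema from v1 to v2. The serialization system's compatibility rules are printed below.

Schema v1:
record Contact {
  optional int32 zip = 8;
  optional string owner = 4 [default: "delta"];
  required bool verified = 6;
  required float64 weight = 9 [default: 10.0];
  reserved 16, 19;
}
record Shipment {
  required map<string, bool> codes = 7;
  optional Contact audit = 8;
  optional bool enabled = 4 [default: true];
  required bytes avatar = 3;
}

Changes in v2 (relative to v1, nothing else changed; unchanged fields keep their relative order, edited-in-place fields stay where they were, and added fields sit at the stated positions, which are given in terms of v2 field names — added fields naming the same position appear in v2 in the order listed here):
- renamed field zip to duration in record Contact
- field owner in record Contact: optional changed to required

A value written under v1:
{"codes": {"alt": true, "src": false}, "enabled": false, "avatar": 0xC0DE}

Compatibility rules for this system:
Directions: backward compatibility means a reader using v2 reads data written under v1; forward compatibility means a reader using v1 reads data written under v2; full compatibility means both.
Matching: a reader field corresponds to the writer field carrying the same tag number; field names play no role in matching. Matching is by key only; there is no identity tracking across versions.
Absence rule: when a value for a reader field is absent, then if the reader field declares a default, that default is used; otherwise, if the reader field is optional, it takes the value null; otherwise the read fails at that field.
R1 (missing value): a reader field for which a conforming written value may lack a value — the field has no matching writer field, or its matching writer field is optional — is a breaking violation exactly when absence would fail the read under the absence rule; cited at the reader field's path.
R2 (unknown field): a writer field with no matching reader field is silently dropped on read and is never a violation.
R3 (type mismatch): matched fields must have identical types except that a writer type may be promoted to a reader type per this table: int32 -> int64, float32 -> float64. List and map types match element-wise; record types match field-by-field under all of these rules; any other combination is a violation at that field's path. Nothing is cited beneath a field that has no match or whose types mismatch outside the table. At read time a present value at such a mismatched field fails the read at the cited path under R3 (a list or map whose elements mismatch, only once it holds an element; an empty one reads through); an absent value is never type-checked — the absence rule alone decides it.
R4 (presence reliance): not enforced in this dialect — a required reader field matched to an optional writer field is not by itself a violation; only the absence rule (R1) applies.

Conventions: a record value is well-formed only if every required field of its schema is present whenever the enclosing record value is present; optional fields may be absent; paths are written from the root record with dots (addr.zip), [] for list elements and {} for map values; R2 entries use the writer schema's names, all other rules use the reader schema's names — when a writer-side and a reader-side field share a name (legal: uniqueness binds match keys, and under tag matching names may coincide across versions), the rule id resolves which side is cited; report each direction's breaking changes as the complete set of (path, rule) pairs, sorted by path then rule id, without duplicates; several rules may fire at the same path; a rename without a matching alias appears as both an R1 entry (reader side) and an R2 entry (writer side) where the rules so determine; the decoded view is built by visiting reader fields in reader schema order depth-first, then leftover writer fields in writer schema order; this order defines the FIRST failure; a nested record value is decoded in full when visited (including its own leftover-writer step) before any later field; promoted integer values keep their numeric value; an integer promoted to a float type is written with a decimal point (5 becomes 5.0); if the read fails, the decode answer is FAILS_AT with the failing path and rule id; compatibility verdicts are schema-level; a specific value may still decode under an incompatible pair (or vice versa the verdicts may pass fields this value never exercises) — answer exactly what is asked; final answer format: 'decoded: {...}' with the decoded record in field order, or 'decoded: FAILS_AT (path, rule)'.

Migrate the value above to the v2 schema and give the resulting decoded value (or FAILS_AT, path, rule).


decoded: {"codes": {"alt": true, "src": false}, "audit": null, "enabled": false, "avatar": 0xC0DE}

each type pair in Shipment: writer, then reader
decoding the Shipment value with the v2 reader:
  codes := {"alt": true, "src": false}
  audit := null (not supplied -> null)
  enabled := false
  avatar := 0xC0DE
  => decoded: {"codes": {"alt": true, "src": false}, "audit": null, "enabled": false, "avatar": 0xC0DE}
remaining Shipment differences; none change what is asked:
  renamed field zip to duration in record Contact -> no rule fires on it and the decoded Shipment view is identical with or without it
  field owner in record Contact: optional changed to required -> no rule fires on it and the decoded Shipment view is identical with or without it


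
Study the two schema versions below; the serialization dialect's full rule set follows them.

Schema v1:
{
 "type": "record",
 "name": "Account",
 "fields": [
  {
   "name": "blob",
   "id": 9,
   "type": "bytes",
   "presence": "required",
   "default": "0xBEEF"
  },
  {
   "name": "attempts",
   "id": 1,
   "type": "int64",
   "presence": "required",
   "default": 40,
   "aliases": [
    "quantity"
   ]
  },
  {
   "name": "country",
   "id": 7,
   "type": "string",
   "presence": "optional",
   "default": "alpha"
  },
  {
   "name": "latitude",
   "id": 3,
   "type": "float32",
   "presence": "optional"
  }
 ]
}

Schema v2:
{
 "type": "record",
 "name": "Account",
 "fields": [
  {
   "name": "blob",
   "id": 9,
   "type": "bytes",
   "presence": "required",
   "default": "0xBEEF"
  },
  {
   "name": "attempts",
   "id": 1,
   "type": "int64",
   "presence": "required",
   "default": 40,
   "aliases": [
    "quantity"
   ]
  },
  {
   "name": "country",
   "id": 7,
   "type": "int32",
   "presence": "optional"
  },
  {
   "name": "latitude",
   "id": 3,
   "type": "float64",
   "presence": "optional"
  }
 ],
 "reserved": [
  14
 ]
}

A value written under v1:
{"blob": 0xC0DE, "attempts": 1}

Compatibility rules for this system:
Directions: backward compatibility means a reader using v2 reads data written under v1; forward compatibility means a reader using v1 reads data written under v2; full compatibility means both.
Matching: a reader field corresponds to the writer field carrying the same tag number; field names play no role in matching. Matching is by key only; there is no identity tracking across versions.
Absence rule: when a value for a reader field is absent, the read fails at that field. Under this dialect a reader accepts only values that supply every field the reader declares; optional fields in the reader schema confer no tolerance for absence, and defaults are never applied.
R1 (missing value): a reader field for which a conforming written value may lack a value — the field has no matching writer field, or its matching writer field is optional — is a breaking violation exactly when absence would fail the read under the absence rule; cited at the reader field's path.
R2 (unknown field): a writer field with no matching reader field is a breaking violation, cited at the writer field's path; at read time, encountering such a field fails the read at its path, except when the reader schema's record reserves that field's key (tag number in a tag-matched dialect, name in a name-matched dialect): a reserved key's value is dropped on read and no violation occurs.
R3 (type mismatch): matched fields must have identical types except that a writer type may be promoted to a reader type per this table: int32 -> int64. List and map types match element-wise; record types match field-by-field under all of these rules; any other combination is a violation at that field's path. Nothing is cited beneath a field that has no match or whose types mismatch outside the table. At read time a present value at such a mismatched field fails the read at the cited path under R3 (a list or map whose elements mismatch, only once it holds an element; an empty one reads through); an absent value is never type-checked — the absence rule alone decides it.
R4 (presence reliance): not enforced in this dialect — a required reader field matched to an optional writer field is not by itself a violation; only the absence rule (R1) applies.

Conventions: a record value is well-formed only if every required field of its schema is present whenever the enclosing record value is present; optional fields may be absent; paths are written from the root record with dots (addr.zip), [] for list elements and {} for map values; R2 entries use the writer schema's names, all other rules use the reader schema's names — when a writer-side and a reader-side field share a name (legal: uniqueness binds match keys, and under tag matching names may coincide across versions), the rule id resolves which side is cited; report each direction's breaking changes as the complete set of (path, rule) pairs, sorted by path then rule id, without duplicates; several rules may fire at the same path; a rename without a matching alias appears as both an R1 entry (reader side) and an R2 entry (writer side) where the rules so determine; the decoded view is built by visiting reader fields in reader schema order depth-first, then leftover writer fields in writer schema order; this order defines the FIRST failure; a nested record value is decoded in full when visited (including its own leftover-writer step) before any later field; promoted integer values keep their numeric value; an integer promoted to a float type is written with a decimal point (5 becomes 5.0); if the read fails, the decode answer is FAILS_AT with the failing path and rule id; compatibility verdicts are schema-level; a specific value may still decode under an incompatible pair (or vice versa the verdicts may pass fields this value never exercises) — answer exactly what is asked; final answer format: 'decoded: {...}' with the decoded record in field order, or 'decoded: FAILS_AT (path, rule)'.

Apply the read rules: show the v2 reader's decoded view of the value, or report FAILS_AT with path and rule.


decoded: FAILS_AT (country, R1)

arrows below run writer -> reader for Account
decode walk for Account under reader schema v2:
  blob := 0xC0DE
  attempts := 1
  read fails at country under R1 (no fill)
  => FAILS_AT (country, R1)
ruling out the remaining Account differences:
  field latitude in record Account: type float32 changed to float64 -> a verdict-level change on Account — the shown value reads the same


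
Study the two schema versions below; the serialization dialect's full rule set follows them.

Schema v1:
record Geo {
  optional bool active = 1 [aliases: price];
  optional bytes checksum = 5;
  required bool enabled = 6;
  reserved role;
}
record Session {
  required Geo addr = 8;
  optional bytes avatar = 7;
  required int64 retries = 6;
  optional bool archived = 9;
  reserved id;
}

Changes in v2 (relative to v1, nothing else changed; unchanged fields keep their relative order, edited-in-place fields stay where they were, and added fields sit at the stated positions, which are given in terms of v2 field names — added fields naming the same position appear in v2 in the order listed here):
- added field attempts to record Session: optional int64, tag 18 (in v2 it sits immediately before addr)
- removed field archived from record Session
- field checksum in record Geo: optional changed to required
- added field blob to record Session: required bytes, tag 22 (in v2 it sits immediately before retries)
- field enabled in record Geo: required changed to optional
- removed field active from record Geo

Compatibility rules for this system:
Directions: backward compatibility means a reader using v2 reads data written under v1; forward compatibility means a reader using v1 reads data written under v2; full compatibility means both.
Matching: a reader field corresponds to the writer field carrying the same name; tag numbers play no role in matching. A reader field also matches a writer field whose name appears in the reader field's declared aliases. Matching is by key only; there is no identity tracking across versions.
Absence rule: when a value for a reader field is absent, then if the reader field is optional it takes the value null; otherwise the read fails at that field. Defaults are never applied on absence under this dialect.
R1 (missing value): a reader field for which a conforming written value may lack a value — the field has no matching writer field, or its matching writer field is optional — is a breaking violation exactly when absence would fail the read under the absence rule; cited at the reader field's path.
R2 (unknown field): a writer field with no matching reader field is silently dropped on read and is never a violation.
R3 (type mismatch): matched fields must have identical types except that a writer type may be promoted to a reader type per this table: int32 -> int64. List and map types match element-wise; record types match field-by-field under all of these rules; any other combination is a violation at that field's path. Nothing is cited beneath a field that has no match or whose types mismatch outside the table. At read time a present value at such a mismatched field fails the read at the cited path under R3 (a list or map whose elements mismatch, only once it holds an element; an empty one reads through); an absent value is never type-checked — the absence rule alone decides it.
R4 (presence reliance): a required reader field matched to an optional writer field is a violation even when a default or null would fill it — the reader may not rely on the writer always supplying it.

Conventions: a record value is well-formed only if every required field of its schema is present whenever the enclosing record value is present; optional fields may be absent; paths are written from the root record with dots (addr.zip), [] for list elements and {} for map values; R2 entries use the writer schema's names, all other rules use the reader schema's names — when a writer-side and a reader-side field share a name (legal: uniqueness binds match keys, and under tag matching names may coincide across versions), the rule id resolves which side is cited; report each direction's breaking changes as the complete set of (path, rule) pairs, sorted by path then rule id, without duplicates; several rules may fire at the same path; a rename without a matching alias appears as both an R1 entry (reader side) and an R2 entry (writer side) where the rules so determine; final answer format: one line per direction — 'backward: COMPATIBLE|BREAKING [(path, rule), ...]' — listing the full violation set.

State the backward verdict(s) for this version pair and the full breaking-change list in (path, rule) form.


in Session below, arrows point writer -> reader
backward on Session — v2 reading data written by v1:
  no writer field matches reader attempts
  addr: paired with writer addr (Geo -> Geo; writer required)
  avatar: paired with writer avatar (bytes -> bytes; writer optional)
  no writer field matches reader blob
  retries: paired with writer retries (int64 -> int64; writer required)
  archived (writer side), unknown to reader
  addr.checksum: paired with writer addr.checksum (bytes -> bytes; writer optional)
  addr.enabled: paired with writer addr.enabled (bool -> bool; writer required)
  addr.active (writer side), unknown to reader
  R1 fires at addr.checksum
  R4 fires at addr.checksum
  R1 fires at blob
  => backward: BREAKING (3)
checking off the Session differences that do not matter here:
  removed field archived from record Session -> no rule fires on it in Session's dialect; the asked verdict holds
  added field attempts to record Session: optional int64, tag 18 (in v2 it sits immediately before addr) -> no rule fires on it in Session's dialect; the asked verdict holds
  field enabled in record Geo: required changed to optional -> fires only in the forward direction of Session, which is not asked here
  removed field active from record Geo -> no rule fires on it in Session's dialect; the asked verdict holds

backward: BREAKING [(addr.checksum, R1), (addr.checksum, R4), (blob, R1)]


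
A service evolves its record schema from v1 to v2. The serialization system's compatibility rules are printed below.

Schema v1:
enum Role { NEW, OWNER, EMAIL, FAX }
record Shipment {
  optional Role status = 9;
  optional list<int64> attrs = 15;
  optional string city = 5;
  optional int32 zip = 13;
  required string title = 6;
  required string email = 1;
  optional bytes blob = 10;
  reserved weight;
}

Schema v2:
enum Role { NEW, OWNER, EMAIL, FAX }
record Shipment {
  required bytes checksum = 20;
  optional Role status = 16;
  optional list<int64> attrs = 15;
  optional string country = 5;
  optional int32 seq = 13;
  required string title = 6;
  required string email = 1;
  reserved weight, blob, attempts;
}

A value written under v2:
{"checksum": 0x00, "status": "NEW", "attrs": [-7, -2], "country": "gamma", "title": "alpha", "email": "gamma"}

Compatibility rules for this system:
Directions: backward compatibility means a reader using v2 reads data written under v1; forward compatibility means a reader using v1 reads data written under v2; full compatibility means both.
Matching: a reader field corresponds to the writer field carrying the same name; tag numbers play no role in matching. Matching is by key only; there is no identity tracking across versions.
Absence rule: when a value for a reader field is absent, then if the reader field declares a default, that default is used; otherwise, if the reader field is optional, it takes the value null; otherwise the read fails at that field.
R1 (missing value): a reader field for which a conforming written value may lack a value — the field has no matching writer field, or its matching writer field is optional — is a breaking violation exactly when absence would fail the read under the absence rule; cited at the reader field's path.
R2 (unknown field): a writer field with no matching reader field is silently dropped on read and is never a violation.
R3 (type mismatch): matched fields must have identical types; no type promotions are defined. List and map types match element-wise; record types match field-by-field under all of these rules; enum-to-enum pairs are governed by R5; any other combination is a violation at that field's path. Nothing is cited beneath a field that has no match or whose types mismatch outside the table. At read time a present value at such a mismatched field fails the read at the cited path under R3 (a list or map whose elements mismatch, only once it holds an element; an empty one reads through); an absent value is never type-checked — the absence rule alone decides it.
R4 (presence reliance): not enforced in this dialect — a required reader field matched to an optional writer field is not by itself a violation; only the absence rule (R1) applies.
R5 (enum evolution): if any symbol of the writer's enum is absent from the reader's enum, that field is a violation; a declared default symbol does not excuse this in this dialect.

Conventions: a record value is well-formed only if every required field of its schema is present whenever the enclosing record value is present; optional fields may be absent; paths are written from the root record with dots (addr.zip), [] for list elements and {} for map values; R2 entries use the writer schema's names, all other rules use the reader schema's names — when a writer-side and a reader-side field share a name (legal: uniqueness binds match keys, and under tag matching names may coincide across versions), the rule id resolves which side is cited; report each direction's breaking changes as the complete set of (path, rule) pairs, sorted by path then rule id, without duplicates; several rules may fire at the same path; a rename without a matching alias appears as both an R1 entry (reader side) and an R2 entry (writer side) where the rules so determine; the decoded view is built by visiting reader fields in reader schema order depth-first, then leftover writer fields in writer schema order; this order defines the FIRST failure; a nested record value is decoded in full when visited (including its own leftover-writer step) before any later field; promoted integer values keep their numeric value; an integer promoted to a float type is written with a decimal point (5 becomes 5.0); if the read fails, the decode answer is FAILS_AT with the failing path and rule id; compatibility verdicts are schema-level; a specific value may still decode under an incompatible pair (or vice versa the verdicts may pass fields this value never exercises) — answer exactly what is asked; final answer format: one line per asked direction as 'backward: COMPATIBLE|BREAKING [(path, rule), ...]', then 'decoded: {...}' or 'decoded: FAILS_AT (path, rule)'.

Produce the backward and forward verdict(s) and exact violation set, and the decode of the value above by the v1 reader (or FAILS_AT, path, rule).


each type pair in Shipment: writer, then reader
backward pass over Shipment, reader schema v2, writer schema v1:
  checksum: no writer match
  status: paired with writer status (Role -> Role; writer optional)
  attrs: paired with writer attrs (list<int64> -> list<int64>; writer optional)
  country: no writer match
  seq: no writer match
  title: paired with writer title (string -> string; writer required)
  email: paired with writer email (string -> string; writer required)
  city (writer side), unknown to reader
  zip (writer side), unknown to reader
  blob (writer side), unknown to reader
  R1 fires at checksum
  backward on Shipment therefore BREAKING (1)
forward pass over Shipment, reader schema v1, writer schema v2:
  status: paired with writer status (Role -> Role; writer optional)
  attrs: paired with writer attrs (list<int64> -> list<int64>; writer optional)
  city: no writer match
  zip: no writer match
  title: paired with writer title (string -> string; writer required)
  email: paired with writer email (string -> string; writer required)
  blob: no writer match
  checksum (writer side), unknown to reader
  country (writer side), unknown to reader
  seq (writer side), unknown to reader
  => forward: COMPATIBLE
decoding the Shipment value with the v1 reader:
  status := "NEW"
  attrs := [-7, -2]
  city := null (not supplied -> null)
  zip := null (not supplied -> null)
  title := "alpha"
  email := "gamma"
  blob := null (not supplied -> null)
  writer checksum: unmatched, discarded
  writer country: unmatched, discarded
  => decoded: {"status": "NEW", "attrs": [-7, -2], "city": null, "zip": null, "title": "alpha", "email": "gamma", "blob": null}

backward: BREAKING [(checksum, R1)]; forward: COMPATIBLE []; decoded: {"status": "NEW", "attrs": [-7, -2], "city": null, "zip": null, "title": "alpha", "email": "gamma", "blob": null}


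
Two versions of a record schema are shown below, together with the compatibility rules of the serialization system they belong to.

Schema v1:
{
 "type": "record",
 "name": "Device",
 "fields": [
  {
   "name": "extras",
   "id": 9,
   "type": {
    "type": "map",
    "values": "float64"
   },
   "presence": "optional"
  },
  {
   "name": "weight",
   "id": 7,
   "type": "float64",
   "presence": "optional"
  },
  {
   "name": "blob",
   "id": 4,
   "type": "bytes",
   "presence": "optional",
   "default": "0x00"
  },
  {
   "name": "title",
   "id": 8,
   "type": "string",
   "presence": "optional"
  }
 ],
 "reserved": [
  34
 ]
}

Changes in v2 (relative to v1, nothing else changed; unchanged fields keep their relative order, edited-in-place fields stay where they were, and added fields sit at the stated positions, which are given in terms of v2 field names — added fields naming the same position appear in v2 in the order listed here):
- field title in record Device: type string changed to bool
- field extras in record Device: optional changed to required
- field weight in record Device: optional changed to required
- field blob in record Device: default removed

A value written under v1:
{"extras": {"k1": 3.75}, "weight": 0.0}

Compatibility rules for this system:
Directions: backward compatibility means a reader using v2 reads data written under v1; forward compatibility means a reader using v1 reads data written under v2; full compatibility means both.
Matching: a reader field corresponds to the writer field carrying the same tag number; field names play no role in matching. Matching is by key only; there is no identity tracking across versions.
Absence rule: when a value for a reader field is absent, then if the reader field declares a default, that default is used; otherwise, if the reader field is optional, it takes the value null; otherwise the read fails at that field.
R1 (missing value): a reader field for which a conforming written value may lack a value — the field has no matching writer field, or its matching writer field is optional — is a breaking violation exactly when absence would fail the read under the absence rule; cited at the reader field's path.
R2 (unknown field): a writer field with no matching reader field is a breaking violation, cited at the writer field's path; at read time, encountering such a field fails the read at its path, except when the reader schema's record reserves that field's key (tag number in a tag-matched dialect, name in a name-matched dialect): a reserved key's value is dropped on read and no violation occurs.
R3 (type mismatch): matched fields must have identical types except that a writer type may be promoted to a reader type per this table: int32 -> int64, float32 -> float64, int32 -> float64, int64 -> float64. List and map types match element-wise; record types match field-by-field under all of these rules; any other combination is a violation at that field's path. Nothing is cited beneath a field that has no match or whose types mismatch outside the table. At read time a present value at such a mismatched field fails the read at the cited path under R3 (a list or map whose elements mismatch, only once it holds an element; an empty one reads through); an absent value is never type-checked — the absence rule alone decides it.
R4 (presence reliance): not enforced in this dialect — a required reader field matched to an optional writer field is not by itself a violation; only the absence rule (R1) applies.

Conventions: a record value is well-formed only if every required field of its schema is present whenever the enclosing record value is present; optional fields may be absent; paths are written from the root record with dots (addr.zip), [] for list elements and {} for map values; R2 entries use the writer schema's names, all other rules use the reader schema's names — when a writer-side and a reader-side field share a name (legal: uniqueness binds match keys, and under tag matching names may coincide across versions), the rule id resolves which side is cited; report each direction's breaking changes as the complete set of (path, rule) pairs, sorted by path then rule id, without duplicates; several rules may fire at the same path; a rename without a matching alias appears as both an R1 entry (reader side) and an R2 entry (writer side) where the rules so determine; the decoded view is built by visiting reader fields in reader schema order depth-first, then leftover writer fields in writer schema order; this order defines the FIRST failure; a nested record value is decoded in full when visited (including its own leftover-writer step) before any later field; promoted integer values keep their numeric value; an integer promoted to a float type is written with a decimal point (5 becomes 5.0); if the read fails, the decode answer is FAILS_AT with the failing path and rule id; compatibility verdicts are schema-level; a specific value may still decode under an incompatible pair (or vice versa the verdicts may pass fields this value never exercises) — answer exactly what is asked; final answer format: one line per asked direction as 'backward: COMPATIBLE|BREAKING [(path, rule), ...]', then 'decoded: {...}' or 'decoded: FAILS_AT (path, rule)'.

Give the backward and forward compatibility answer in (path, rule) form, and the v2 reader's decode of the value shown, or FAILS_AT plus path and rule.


the writer's type comes first in each Device pair
checking backward for Device: reader v2 against writer v1:
  extras <- extras (map<string, float64> -> map<string, float64>, writer optional)
  weight <- weight (float64 -> float64, writer optional)
  blob <- blob (bytes -> bytes, writer optional)
  title <- title (string -> bool, writer optional)
  violation R1 at extras
  violation R3 at title
  violation R1 at weight
  => backward: BREAKING (3)
checking forward for Device: reader v1 against writer v2:
  extras <- extras (map<string, float64> -> map<string, float64>, writer required)
  weight <- weight (float64 -> float64, writer required)
  blob <- blob (bytes -> bytes, writer optional)
  title <- title (bool -> string, writer optional)
  violation R3 at title
  => forward: BREAKING (1)
migrating the Device value to v2:
  extras := {"k1": 3.75}
  weight := 0.0
  blob := null (not supplied -> null)
  title := null (not supplied -> null)
  => decoded: {"extras": {"k1": 3.75}, "weight": 0.0, "blob": null, "title": null}

backward: BREAKING [(extras, R1), (title, R3), (weight, R1)]; forward: BREAKING [(title, R3)]; decoded: {"extras": {"k1": 3.75}, "weight": 0.0, "blob": null, "title": null}
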